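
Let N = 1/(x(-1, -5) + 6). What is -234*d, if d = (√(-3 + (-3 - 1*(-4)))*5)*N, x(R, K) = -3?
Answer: -390*I*√2 ≈ -551.54*I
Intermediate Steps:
N = ⅓ (N = 1/(-3 + 6) = 1/3 = ⅓ ≈ 0.33333)
d = 5*I*√2/3 (d = (√(-3 + (-3 - 1*(-4)))*5)*(⅓) = (√(-3 + (-3 + 4))*5)*(⅓) = (√(-3 + 1)*5)*(⅓) = (√(-2)*5)*(⅓) = ((I*√2)*5)*(⅓) = (5*I*√2)*(⅓) = 5*I*√2/3 ≈ 2.357*I)
-234*d = -390*I*√2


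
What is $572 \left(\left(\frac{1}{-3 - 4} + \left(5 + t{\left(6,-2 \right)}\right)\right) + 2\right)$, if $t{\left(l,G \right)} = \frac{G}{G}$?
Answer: $\frac{31460}{7} \approx 4494.3$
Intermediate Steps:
$t{\left(l,G \right)} = 1$
$572 \left(\left(\frac{1}{-3 - 4} + \left(5 + t{\left(6,-2 \right)}\right)\right) + 2\right) = 572 \left(\left(\frac{1}{-3 - 4} + \left(5 + 1\right)\right) + 2\right) = 572 \left(\left(\frac{1}{-7} + 6\right) + 2\right) = 572 \left(\left(- \frac{1}{7} + 6\right) + 2\right) = 572 \left(\frac{41}{7} + 2\right) = 572 \cdot \frac{55}{7} = \frac{31460}{7}$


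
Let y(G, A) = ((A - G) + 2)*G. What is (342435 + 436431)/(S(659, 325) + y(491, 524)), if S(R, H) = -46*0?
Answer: 778866/17185 ≈ 45.322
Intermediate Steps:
S(R, H) = 0
y(G, A) = G*(2 + A - G) (y(G, A) = (2 + A - G)*G = G*(2 + A - G))
(342435 + 436431)/(S(659, 325) + y(491, 524)) = (342435 + 436431)/(0 + 491*(2 + 524 - 1*491)) = 778866/(0 + 491*(2 + 524 - 491)) = 778866/(0 + 491*35) = 778866/(0 + 17185) = 778866/17185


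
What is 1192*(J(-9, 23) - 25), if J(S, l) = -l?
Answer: -57216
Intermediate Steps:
1192*(J(-9, 23) - 25) = 1192*(-1*23 - 25) = 1192*(-23 - 25) = 1192*(-48) = -57216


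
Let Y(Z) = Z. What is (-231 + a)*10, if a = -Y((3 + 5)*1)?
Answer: -2390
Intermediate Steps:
a = -8 (a = -(3 + 5) = -8 ≈ -8.0000)
(-231 + a)*10 = (-231 - 8)*10 = -239*10 = -2390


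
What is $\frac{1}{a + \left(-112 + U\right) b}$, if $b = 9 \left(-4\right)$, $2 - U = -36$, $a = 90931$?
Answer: $\frac{1}{93595} \approx 1.0684 \cdot 10^{-5}$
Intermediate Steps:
$U = 38$ ($U = 2 - -36 = 2 + 36 = 38$)
$b = -36$
$\frac{1}{a + \left(-112 + U\right) b} = \frac{1}{90931 + \left(-112 + 38\right) \left(-36\right)} = \frac{1}{90931 - -2664} = \frac{1}{90931 + 2664} = \frac{1}{93595}$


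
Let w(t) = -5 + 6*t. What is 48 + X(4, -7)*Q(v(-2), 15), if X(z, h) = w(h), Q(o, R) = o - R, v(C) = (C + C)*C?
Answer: 377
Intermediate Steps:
v(C) = 2*C² (v(C) = (2*C)*C = 2*C²)
X(z, h) = -5 + 6*h
48 + X(4, -7)*Q(v(-2), 15) = 48 + (-5 + 6*(-7))*(2*(-2)² - 1*15) = 48 + (-5 - 42)*(2*4 - 15) = 48 - 47*(8 - 15) = 48 - 47*(-7) = 48 + 329 = 377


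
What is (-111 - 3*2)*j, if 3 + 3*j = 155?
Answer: -5928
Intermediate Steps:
j = 152/3 (j = -1 + (⅓)*155 = -1 + 155/3 = 152/3 ≈ 50.667)
(-111 - 3*2)*j = (-111 - 3*2)*(152/3) = (-111 - 6)*(152/3) = -117*152/3 = -5928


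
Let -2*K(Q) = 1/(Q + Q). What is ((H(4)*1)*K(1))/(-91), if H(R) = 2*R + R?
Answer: 3/91 ≈ 0.032967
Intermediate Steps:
H(R) = 3*R
K(Q) = -1/(4*Q) (K(Q) = -1/(2*(Q + Q)) = -1/(2*Q)/2 = -1/(4*Q))
((H(4)*1)*K(1))/(-91) = (((3*4)*1)*(-¼/1))/(-91) = -12*1*(-¼*1)/91 = -12*(-1)/(91*4) = -1/91*(-3) = 3/91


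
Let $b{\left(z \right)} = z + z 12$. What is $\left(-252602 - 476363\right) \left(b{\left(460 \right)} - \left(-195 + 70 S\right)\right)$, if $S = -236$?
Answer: $-16543860675$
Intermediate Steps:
$b{\left(z \right)} = 13 z$ ($b{\left(z \right)} = z + 12 z = 13 z$)
$\left(-252602 - 476363\right) \left(b{\left(460 \right)} - \left(-195 + 70 S\right)\right) = \left(-252602 - 476363\right) \left(13 \cdot 460 + \left(195 - -16520\right)\right) = - 728965 \left(5980 + \left(195 + 16520\right)\right) = - 728965 \left(5980 + 16715\right) = \left(-728965\right) 22695 = -16543860675$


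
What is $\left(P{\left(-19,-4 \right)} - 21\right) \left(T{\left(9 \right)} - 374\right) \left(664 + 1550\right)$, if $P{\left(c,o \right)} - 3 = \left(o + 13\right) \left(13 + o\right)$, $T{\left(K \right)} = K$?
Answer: $-50910930$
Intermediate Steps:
$P{\left(c,o \right)} = 3 + \left(13 + o\right)^{2}$ ($P{\left(c,o \right)} = 3 + \left(o + 13\right) \left(13 + o\right) = 3 + \left(13 + o\right) \left(13 + o\right) = 3 + \left(13 + o\right)^{2}$)
$\left(P{\left(-19,-4 \right)} - 21\right) \left(T{\left(9 \right)} - 374\right) \left(664 + 1550\right) = \left(\left(3 + \left(13 - 4\right)^{2}\right) - 21\right) \left(9 - 374\right) \left(664 + 1550\right) = \left(\left(3 + 9^{2}\right) - 21\right) \left(-365\right) 2214 = \left(\left(3 + 81\right) - 21\right) \left(-365\right) 2214 = \left(84 - 21\right) \left(-365\right) 2214 = 63 \left(-365\right) 2214 = \left(-22995\right) 2214 = -50910930$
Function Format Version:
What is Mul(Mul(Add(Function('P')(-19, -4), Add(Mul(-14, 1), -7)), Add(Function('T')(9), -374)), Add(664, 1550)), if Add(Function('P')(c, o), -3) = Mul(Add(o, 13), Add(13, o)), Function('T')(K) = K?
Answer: -50910930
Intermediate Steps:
Function('P')(c, o) = Add(3, Pow(Add(13, o), 2)) (Function('P')(c, o) = Add(3, Mul(Add(o, 13), Add(13, o))) = Add(3, Mul(Add(13, o), Add(13, o))) = Add(3, Pow(Add(13, o), 2)))
Mul(Mul(Add(Function('P')(-19, -4), Add(Mul(-14, 1), -7)), Add(Function('T')(9), -374)), Add(664, 1550)) = Mul(Mul(Add(Add(3, Pow(Add(13, -4), 2)), Add(Mul(-14, 1), -7)), Add(9, -374)), Add(664, 1550)) = Mul(Mul(Add(Add(3, Pow(9, 2)), Add(-14, -7)), -365), 2214) = Mul(Mul(Add(Add(3, 81), -21), -365), 2214) = Mul(Mul(Add(84, -21), -365), 2214) = Mul(Mul(63, -365), 2214) = Mul(-22995, 2214) = -50910930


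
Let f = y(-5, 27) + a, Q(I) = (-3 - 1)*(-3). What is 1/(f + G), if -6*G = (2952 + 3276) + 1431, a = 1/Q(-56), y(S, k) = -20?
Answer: -12/15557 ≈ -0.00077136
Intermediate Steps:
Q(I) = 12 (Q(I) = -4*(-3) = 12)
a = 1/12 ≈ 0.083333
f = -239/12 (f = -20 + 1/12 = -239/12 ≈ -19.917)
G = -2553/2 (G = -((2952 + 3276) + 1431)/6 = -(6228 + 1431)/6 = -⅙*7659 = -2553/2 ≈ -1276.5)
1/(f + G) = 1/(-239/12 - 2553/2) = 1/(-15557/12) = -12/15557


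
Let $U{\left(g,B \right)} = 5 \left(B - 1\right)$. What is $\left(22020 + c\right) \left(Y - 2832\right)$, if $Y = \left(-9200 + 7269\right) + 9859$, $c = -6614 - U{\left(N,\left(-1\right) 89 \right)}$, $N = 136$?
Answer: $80802176$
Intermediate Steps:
$U{\left(g,B \right)} = -5 + 5 B$ ($U{\left(g,B \right)} = 5 \left(-1 + B\right) = -5 + 5 B$)
$c = -6164$ ($c = -6614 - \left(-5 + 5 \left(\left(-1\right) 89\right)\right) = -6614 - \left(-5 + 5 \left(-89\right)\right) = -6614 - \left(-5 - 445\right) = -6614 - -450 = -6614 + 450 = -6164$)
$Y = 7928$ ($Y = -1931 + 9859 = 7928$)
$\left(22020 + c\right) \left(Y - 2832\right) = \left(22020 - 6164\right) \left(7928 - 2832\right) = 15856 \cdot 5096 = 80802176$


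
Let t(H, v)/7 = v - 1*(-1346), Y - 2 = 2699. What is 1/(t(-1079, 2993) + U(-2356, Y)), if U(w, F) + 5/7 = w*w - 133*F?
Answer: 7/36553127 ≈ 1.9150e-7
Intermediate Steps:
Y = 2701 (Y = 2 + 2699 = 2701)
U(w, F) = -5/7 + w² - 133*F (U(w, F) = -5/7 + (w*w - 133*F) = -5/7 + (w² - 133*F) = -5/7 + w² - 133*F)
t(H, v) = 9422 + 7*v (t(H, v) = 7*(v - 1*(-1346)) = 7*(v + 1346) = 7*(1346 + v) = 9422 + 7*v)
1/(t(-1079, 2993) + U(-2356, Y)) = 1/((9422 + 7*2993) + (-5/7 + (-2356)² - 133*2701)) = 1/((9422 + 20951) + (-5/7 + 5550736 - 359233)) = 1/(30373 + 36340516/7) = 1/(36553127/7) = 7/36553127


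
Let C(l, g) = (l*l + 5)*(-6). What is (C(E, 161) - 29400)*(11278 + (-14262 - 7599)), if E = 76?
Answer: 678222138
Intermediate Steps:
C(l, g) = -30 - 6*l**2 (C(l, g) = (l**2 + 5)*(-6) = (5 + l**2)*(-6) = -30 - 6*l**2)
(C(E, 161) - 29400)*(11278 + (-14262 - 7599)) = ((-30 - 6*76**2) - 29400)*(11278 + (-14262 - 7599)) = ((-30 - 6*5776) - 29400)*(11278 - 21861) = ((-30 - 34656) - 29400)*(-10583) = (-34686 - 29400)*(-10583) = -64086*(-10583) = 678222138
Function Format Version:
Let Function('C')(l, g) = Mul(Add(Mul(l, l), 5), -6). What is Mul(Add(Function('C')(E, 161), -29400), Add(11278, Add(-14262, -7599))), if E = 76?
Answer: 678222138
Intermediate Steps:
Function('C')(l, g) = Add(-30, Mul(-6, Pow(l, 2))) (Function('C')(l, g) = Mul(Add(Pow(l, 2), 5), -6) = Mul(Add(5, Pow(l, 2)), -6) = Add(-30, Mul(-6, Pow(l, 2))))
Mul(Add(Function('C')(E, 161), -29400), Add(11278, Add(-14262, -7599))) = Mul(Add(Add(-30, Mul(-6, Pow(76, 2))), -29400), Add(11278, Add(-14262, -7599))) = Mul(Add(Add(-30, Mul(-6, 5776)), -29400), Add(11278, -21861)) = Mul(Add(Add(-30, -34656), -29400), -10583) = Mul(Add(-34686, -29400), -10583) = Mul(-64086, -10583) = 678222138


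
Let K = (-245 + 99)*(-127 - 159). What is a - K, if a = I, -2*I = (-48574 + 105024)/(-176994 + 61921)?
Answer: -4804959963/115073 ≈ -41756.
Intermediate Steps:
K = 41756 (K = -146*(-286) = 41756)
I = 28225/115073 (I = -(-48574 + 105024)/(2*(-176994 + 61921)) = -28225/(-115073) = -28225*(-1)/115073 = -½*(-56450/115073) = 28225/115073 ≈ 0.24528)
a = 28225/115073 ≈ 0.24528
a - K = 28225/115073 - 1*41756 = 28225/115073 - 41756 = -4804959963/115073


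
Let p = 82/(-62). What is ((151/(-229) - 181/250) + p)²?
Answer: 23063228251561/3149737562500 ≈ 7.3223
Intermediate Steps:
p = -41/31 (p = 82*(-1/62) = -41/31 ≈ -1.3226)
((151/(-229) - 181/250) + p)² = ((151/(-229) - 181/250) - 41/31)² = ((151*(-1/229) - 181*1/250) - 41/31)² = ((-151/229 - 181/250) - 41/31)² = (-79199/57250 - 41/31)² = (-4802419/1774750)² = 23063228251561/3149737562500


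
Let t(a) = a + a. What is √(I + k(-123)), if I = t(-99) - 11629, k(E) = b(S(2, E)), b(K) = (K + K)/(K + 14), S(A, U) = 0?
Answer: I*√11827 ≈ 108.75*I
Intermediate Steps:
b(K) = 2*K/(14 + K) (b(K) = (2*K)/(14 + K) = 2*K/(14 + K))
k(E) = 0 (k(E) = 2*0/(14 + 0) = 2*0/14 = 2*0*(1/14) = 0)
t(a) = 2*a
I = -11827 (I = 2*(-99) - 11629 = -198 - 11629 = -11827)
√(I + k(-123)) = √(-11827 + 0) = √(-11827) = I*√11827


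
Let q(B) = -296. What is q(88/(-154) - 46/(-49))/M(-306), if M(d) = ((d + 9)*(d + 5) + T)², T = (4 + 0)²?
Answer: -296/7994684569 ≈ -3.7025e-8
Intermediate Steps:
T = 16 (T = 4² = 16)
M(d) = (16 + (5 + d)*(9 + d))² (M(d) = ((d + 9)*(d + 5) + 16)² = ((9 + d)*(5 + d) + 16)² = ((5 + d)*(9 + d) + 16)² = (16 + (5 + d)*(9 + d))²)
q(88/(-154) - 46/(-49))/M(-306) = -296/(61 + (-306)² + 14*(-306))² = -296/(61 + 93636 - 4284)² = -296/(89413²) = -296/7994684569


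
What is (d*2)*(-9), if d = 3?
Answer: -54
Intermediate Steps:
(d*2)*(-9) = (3*2)*(-9) = 6*(-9) = -54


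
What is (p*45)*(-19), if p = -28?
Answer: 23940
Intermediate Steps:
(p*45)*(-19) = -28*45*(-19) = -1260*(-19) = 23940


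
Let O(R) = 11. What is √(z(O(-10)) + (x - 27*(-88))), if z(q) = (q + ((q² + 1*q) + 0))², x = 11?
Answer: 2*√5709 ≈ 151.12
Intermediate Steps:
z(q) = (q² + 2*q)² (z(q) = (q + ((q² + q) + 0))² = (q + ((q + q²) + 0))² = (q + (q + q²))² = (q² + 2*q)²)
√(z(O(-10)) + (x - 27*(-88))) = √(11²*(2 + 11)² + (11 - 27*(-88))) = √(121*13² + (11 + 2376)) = √(121*169 + 2387) = √(20449 + 2387) = √22836 = 2*√5709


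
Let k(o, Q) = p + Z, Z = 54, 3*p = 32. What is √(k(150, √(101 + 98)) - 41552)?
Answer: I*√373386/3 ≈ 203.68*I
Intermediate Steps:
p = 32/3 (p = (⅓)*32 = 32/3 ≈ 10.667)
k(o, Q) = 194/3 (k(o, Q) = 32/3 + 54 = 194/3)
√(k(150, √(101 + 98)) - 41552) = √(194/3 - 41552) = √(-124462/3) = I*√373386/3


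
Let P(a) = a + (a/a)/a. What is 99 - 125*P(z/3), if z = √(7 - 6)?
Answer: -953/3 ≈ -317.67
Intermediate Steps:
z = 1 (z = √1 = 1)
P(a) = a + 1/a
99 - 125*P(z/3) = 99 - 125*(1/3 + 1/(1/3)) = 99 - 125*(1*(⅓) + 1/(1*(⅓))) = 99 - 125*(⅓ + 1/(⅓)) = 99 - 125*(⅓ + 3) = 99 - 125*10/3 = 99 - 1250/3 = -953/3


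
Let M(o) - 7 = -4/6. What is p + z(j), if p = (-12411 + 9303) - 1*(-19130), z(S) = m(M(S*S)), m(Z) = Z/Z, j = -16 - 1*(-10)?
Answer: 16023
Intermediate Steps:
M(o) = 19/3 (M(o) = 7 - 4/6 = 7 - 4*1/6 = 7 - 2/3 = 19/3)
j = -6 (j = -16 + 10 = -6)
m(Z) = 1
z(S) = 1
p = 16022 (p = -3108 + 19130 = 16022)
p + z(j) = 16022 + 1 = 16023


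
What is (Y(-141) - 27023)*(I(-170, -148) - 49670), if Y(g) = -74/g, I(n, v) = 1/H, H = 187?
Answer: 3217268255531/2397 ≈ 1.3422e+9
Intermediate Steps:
I(n, v) = 1/187
(Y(-141) - 27023)*(I(-170, -148) - 49670) = (-74/(-141) - 27023)*(1/187 - 49670) = (-74*(-1/141) - 27023)*(-9288289/187) = (74/141 - 27023)*(-9288289/187) = -3810169/141*(-9288289/187) = 3217268255531/2397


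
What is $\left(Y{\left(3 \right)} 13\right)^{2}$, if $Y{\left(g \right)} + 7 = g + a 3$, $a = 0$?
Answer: $2704$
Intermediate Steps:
$Y{\left(g \right)} = -7 + g$ ($Y{\left(g \right)} = -7 + \left(g + 0 \cdot 3\right) = -7 + \left(g + 0\right) = -7 + g$)
$\left(Y{\left(3 \right)} 13\right)^{2} = \left(\left(-7 + 3\right) 13\right)^{2} = \left(\left(-4\right) 13\right)^{2} = \left(-52\right)^{2} = 2704$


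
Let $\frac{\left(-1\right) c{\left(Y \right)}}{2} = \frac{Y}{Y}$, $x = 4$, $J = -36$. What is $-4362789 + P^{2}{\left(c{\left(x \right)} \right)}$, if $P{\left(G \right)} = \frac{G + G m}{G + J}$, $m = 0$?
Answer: $- \frac{1574966828}{361} \approx -4.3628 \cdot 10^{6}$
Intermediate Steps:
$c{\left(Y \right)} = -2$ ($c{\left(Y \right)} = - 2 \frac{Y}{Y} = \left(-2\right) 1 = -2$)
$P{\left(G \right)} = \frac{G}{-36 + G}$ ($P{\left(G \right)} = \frac{G + G 0}{G - 36} = \frac{G + 0}{-36 + G} = \frac{G}{-36 + G}$)
$-4362789 + P^{2}{\left(c{\left(x \right)} \right)} = -4362789 + \left(- \frac{2}{-36 - 2}\right)^{2} = -4362789 + \left(- \frac{2}{-38}\right)^{2} = -4362789 + \left(\left(-2\right) \left(- \frac{1}{38}\right)\right)^{2} = -4362789 + \left(\frac{1}{19}\right)^{2} = -4362789 + \frac{1}{361} = - \frac{1574966828}{361}$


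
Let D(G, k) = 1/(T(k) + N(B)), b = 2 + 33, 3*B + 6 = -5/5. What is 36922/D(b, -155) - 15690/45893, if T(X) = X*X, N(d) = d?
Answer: 122116440236458/137679 ≈ 8.8697e+8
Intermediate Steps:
B = -7/3 (B = -2 + (-5/5)/3 = -2 + (-5*1/5)/3 = -2 + (1/3)*(-1) = -2 - 1/3 = -7/3 ≈ -2.3333)
b = 35
T(X) = X**2
D(G, k) = 1/(-7/3 + k**2) (D(G, k) = 1/(k**2 - 7/3) = 1/(-7/3 + k**2))
36922/D(b, -155) - 15690/45893 = 36922/((3/(-7 + 3*(-155)**2))) - 15690/45893 = 36922/((3/(-7 + 3*24025))) - 15690*1/45893 = 36922/((3/(-7 + 72075))) - 15690/45893 = 36922/((3/72068)) - 15690/45893 = 36922/((3*(1/72068))) - 15690/45893 = 36922/(3/72068) - 15690/45893 = 36922*(72068/3) - 15690/45893 = 2660894696/3 - 15690/45893 = 122116440236458/137679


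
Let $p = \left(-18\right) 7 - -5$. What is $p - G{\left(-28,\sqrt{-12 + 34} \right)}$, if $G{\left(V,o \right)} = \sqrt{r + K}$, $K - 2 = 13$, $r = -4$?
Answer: $-121 - \sqrt{11} \approx -124.32$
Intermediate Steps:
$K = 15$ ($K = 2 + 13 = 15$)
$p = -121$ ($p = -126 + \left(-7 + 12\right) = -126 + 5 = -121$)
$G{\left(V,o \right)} = \sqrt{11}$ ($G{\left(V,o \right)} = \sqrt{-4 + 15} = \sqrt{11}$)
$p - G{\left(-28,\sqrt{-12 + 34} \right)} = -121 - \sqrt{11}$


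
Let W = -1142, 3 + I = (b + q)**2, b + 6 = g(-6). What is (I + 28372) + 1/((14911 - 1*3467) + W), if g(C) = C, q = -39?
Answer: 319052941/10302 ≈ 30970.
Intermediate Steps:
b = -12 (b = -6 - 6 = -12)
I = 2598 (I = -3 + (-12 - 39)**2 = -3 + (-51)**2 = -3 + 2601 = 2598)
(I + 28372) + 1/((14911 - 1*3467) + W) = (2598 + 28372) + 1/((14911 - 1*3467) - 1142) = 30970 + 1/((14911 - 3467) - 1142) = 30970 + 1/(11444 - 1142) = 30970 + 1/10302 = 319052941/10302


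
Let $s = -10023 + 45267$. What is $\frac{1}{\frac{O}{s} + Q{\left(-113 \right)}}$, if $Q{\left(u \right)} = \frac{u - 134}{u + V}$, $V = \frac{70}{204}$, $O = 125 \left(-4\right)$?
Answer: $\frac{101247201}{220547959} \approx 0.45907$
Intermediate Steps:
$O = -500$
$s = 35244$
$V = \frac{35}{102}$ ($V = 70 \cdot \frac{1}{204} = \frac{35}{102} \approx 0.34314$)
$Q{\left(u \right)} = \frac{-134 + u}{\frac{35}{102} + u}$ ($Q{\left(u \right)} = \frac{u - 134}{u + \frac{35}{102}} = \frac{-134 + u}{\frac{35}{102} + u}$)
$\frac{1}{\frac{O}{s} + Q{\left(-113 \right)}} = \frac{1}{- \frac{500}{35244} + \frac{102 \left(-134 - 113\right)}{35 + 102 \left(-113\right)}} = \frac{1}{\left(-500\right) \frac{1}{35244} + 102 \frac{1}{35 - 11526} \left(-247\right)} = \frac{1}{- \frac{125}{8811} + 102 \frac{1}{-11491} \left(-247\right)} = \frac{1}{- \frac{125}{8811} + 102 \left(- \frac{1}{11491}\right) \left(-247\right)} = \frac{1}{- \frac{125}{8811} + \frac{25194}{11491}} = \frac{1}{\frac{220547959}{101247201}} = \frac{101247201}{220547959}$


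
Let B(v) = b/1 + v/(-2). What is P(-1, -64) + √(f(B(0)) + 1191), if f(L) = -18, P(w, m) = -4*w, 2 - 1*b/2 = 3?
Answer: 4 + √1173 ≈ 38.249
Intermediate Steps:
b = -2 (b = 4 - 2*3 = 4 - 6 = -2)
B(v) = -2 - v/2 (B(v) = -2/1 + v/(-2) = -2*1 + v*(-½) = -2 - v/2)
P(-1, -64) + √(f(B(0)) + 1191) = -4*(-1) + √(-18 + 1191) = 4 + √1173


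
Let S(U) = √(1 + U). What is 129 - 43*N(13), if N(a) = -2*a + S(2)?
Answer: 1247 - 43*√3 ≈ 1172.5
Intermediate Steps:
N(a) = √3 - 2*a (N(a) = -2*a + √(1 + 2) = -2*a + √3 = √3 - 2*a)
129 - 43*N(13) = 129 - 43*(√3 - 2*13) = 129 - 43*(√3 - 26) = 129 - 43*(-26 + √3) = 129 + (1118 - 43*√3) = 1247 - 43*√3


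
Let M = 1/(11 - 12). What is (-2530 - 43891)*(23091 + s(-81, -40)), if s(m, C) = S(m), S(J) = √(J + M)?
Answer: -1071907311 - 46421*I*√82 ≈ -1.0719e+9 - 4.2036e+5*I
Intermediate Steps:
M = -1 (M = 1/(-1) = -1)
S(J) = √(-1 + J) (S(J) = √(J - 1) = √(-1 + J))
s(m, C) = √(-1 + m)
(-2530 - 43891)*(23091 + s(-81, -40)) = (-2530 - 43891)*(23091 + √(-1 - 81)) = -46421*(23091 + √(-82)) = -46421*(23091 + I*√82) = -1071907311 - 46421*I*√82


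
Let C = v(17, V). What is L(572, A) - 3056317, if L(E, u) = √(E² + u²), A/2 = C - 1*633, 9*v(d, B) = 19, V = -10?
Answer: -3056317 + 4*√9716290/9 ≈ -3.0549e+6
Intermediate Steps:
v(d, B) = 19/9 (v(d, B) = (⅑)*19 = 19/9)
C = 19/9 ≈ 2.1111
A = -11356/9 (A = 2*(19/9 - 1*633) = 2*(19/9 - 633) = 2*(-5678/9) = -11356/9 ≈ -1261.8)
L(572, A) - 3056317 = √(572² + (-11356/9)²) - 3056317 = √(327184 + 128958736/81) - 3056317 = √(155460640/81) - 3056317 = 4*√9716290/9 - 3056317 = -3056317 + 4*√9716290/9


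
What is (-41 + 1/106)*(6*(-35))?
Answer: 456225/53 ≈ 8608.0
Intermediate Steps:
(-41 + 1/106)*(6*(-35)) = (-41 + 1/106)*(-210) = -4345/106*(-210) = 456225/53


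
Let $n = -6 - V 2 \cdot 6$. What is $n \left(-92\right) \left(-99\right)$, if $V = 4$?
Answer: $-491832$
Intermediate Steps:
$n = -54$ ($n = -6 - 4 \cdot 2 \cdot 6 = -6 - 8 \cdot 6 = -6 - 48 = -54$)
$n \left(-92\right) \left(-99\right) = \left(-54\right) \left(-92\right) \left(-99\right) = 4968 \left(-99\right) = -491832$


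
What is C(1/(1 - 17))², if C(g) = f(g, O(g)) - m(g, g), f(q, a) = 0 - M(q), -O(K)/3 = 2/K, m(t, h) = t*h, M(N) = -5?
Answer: 1635841/65536 ≈ 24.961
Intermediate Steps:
m(t, h) = h*t
O(K) = -6/K
f(q, a) = 5 (f(q, a) = 0 - 1*(-5) = 0 + 5 = 5)
C(g) = 5 - g² (C(g) = 5 - g*g = 5 - g²)
C(1/(1 - 17))² = (5 - (1/(1 - 17))²)² = (5 - (1/(-16))²)² = (5 - (-1/16)²)² = (5 - 1*1/256)² = (5 - 1/256)² = (1279/256)² = 1635841/65536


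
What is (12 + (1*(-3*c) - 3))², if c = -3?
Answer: 324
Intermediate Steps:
(12 + (1*(-3*c) - 3))² = (12 + (1*(-3*(-3)) - 3))² = (12 + (1*9 - 3))² = (12 + (9 - 3))² = (12 + 6)² = 18² = 324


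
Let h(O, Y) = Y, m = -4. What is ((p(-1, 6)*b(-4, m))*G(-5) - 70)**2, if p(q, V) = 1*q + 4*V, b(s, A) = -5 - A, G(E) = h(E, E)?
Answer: 2025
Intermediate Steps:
G(E) = E
p(q, V) = q + 4*V
((p(-1, 6)*b(-4, m))*G(-5) - 70)**2 = (((-1 + 4*6)*(-5 - 1*(-4)))*(-5) - 70)**2 = (((-1 + 24)*(-5 + 4))*(-5) - 70)**2 = ((23*(-1))*(-5) - 70)**2 = (-23*(-5) - 70)**2 = (115 - 70)**2 = 45**2 = 2025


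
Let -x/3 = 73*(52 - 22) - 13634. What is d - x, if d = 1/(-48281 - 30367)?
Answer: -2700143137/78648 ≈ -34332.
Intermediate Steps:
x = 34332 (x = -3*(73*(52 - 22) - 13634) = -3*(73*30 - 13634) = -3*(2190 - 13634) = -3*(-11444) = 34332)
d = -1/78648 (d = 1/(-78648) = -1/78648 ≈ -1.2715e-5)
d - x = -1/78648 - 1*34332 = -1/78648 - 34332 = -2700143137/78648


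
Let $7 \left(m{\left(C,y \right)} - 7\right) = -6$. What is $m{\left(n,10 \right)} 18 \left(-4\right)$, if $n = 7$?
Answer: $- \frac{3096}{7} \approx -442.29$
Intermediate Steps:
$m{\left(C,y \right)} = \frac{43}{7}$ ($m{\left(C,y \right)} = 7 + \frac{1}{7} \left(-6\right) = 7 - \frac{6}{7} = \frac{43}{7}$)
$m{\left(n,10 \right)} 18 \left(-4\right) = \frac{43}{7} \cdot 18 \left(-4\right) = \frac{774}{7} \left(-4\right) = - \frac{3096}{7}$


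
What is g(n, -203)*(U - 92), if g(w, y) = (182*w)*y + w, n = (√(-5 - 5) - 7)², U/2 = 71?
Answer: -72042750 + 25861500*I*√10 ≈ -7.2043e+7 + 8.1781e+7*I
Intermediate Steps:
U = 142 (U = 2*71 = 142)
n = (-7 + I*√10)² (n = (√(-10) - 7)² = (I*√10 - 7)² = (-7 + I*√10)² ≈ 39.0 - 44.272*I)
g(w, y) = w + 182*w*y (g(w, y) = 182*w*y + w = w + 182*w*y)
g(n, -203)*(U - 92) = ((7 - I*√10)²*(1 + 182*(-203)))*(142 - 92) = ((7 - I*√10)²*(1 - 36946))*50 = ((7 - I*√10)²*(-36945))*50 = -36945*(7 - I*√10)²*50 = -1847250*(7 - I*√10)²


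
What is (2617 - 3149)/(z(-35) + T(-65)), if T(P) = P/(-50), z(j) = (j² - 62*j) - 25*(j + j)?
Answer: -5320/51463 ≈ -0.10338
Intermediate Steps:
z(j) = j² - 112*j (z(j) = (j² - 62*j) - 50*j = j² - 112*j)
T(P) = -P/50 (T(P) = P*(-1/50) = -P/50)
(2617 - 3149)/(z(-35) + T(-65)) = (2617 - 3149)/(-35*(-112 - 35) - 1/50*(-65)) = -532/(-35*(-147) + 13/10) = -532/(5145 + 13/10) = -532/51463/10 = -532*10/51463 = -5320/51463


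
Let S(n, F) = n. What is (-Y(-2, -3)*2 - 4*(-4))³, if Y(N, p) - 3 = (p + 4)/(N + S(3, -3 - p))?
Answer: 512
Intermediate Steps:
Y(N, p) = 3 + (4 + p)/(3 + N) (Y(N, p) = 3 + (p + 4)/(N + 3) = 3 + (4 + p)/(3 + N))
(-Y(-2, -3)*2 - 4*(-4))³ = (-(13 - 3 + 3*(-2))/(3 - 2)*2 - 4*(-4))³ = (-(13 - 3 - 6)/1*2 + 16)³ = (-4*2 + 16)³ = (-8 + 16)³ = 8³ = 512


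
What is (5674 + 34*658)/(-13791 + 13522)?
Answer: -28046/269 ≈ -104.26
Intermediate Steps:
(5674 + 34*658)/(-13791 + 13522) = (5674 + 22372)/(-269) = 28046*(-1/269) = -28046/269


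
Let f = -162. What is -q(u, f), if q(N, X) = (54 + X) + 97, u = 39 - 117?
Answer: 11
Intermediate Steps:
u = -78
q(N, X) = 151 + X
-q(u, f) = -(151 - 162) = -1*(-11) = 11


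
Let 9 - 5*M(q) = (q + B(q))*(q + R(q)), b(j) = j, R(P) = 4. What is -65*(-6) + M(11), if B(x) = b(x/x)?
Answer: 1779/5 ≈ 355.80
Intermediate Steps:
B(x) = 1 (B(x) = x/x = 1)
M(q) = 9/5 - (1 + q)*(4 + q)/5 (M(q) = 9/5 - (q + 1)*(q + 4)/5 = 9/5 - (1 + q)*(4 + q)/5)
-65*(-6) + M(11) = -65*(-6) + (1 - 1*11 - 1/5*11**2) = 390 + (1 - 11 - 1/5*121) = 390 + (1 - 11 - 121/5) = 390 - 171/5 = 1779/5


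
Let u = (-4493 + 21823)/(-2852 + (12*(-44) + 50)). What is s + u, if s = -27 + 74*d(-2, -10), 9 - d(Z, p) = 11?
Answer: -60008/333 ≈ -180.20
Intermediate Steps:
d(Z, p) = -2 (d(Z, p) = 9 - 1*11 = 9 - 11 = -2)
u = -1733/333 (u = 17330/(-2852 + (-528 + 50)) = 17330/(-2852 - 478) = 17330/(-3330) = 17330*(-1/3330) = -1733/333 ≈ -5.2042)
s = -175 (s = -27 + 74*(-2) = -27 - 148 = -175)
s + u = -175 - 1733/333 = -60008/333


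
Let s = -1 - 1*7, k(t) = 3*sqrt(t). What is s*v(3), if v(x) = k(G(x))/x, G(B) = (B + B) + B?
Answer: -24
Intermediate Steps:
G(B) = 3*B (G(B) = 2*B + B = 3*B)
s = -8 (s = -1 - 7 = -8)
v(x) = 3*sqrt(3)/sqrt(x) (v(x) = (3*sqrt(3*x))/x = (3*(sqrt(3)*sqrt(x)))/x = (3*sqrt(3)*sqrt(x))/x = 3*sqrt(3)/sqrt(x))
s*v(3) = -24*sqrt(3)/sqrt(3) = -24*sqrt(3)*sqrt(3)/3 = -8*3 = -24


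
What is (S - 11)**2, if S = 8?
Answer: 9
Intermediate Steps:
(S - 11)**2 = (8 - 11)**2 = (-3)**2 = 9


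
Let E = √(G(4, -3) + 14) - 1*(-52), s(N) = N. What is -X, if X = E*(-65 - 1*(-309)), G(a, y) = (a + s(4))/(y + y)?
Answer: -12688 - 244*√114/3 ≈ -13556.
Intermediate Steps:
G(a, y) = (4 + a)/(2*y) (G(a, y) = (a + 4)/(y + y) = (4 + a)/((2*y)) = (4 + a)*(1/(2*y)) = (4 + a)/(2*y))
E = 52 + √114/3 (E = √((½)*(4 + 4)/(-3) + 14) - 1*(-52) = √((½)*(-⅓)*8 + 14) + 52 = √(-4/3 + 14) + 52 = √(38/3) + 52 = √114/3 + 52 = 52 + √114/3 ≈ 55.559)
X = 12688 + 244*√114/3 (X = (52 + √114/3)*(-65 - 1*(-309)) = (52 + √114/3)*(-65 + 309) = (52 + √114/3)*244 = 12688 + 244*√114/3 ≈ 13556.)
-X = -(12688 + 244*√114/3) = -12688 - 244*√114/3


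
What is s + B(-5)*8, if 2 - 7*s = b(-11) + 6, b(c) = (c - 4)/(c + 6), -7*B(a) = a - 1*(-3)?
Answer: 9/7 ≈ 1.2857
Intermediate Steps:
B(a) = -3/7 - a/7 (B(a) = -(a - 1*(-3))/7 = -(a + 3)/7 = -(3 + a)/7 = -3/7 - a/7)
b(c) = (-4 + c)/(6 + c)
s = -1 (s = 2/7 - ((-4 - 11)/(6 - 11) + 6)/7 = 2/7 - (-15/(-5) + 6)/7 = 2/7 - (-⅕*(-15) + 6)/7 = 2/7 - (3 + 6)/7 = 2/7 - ⅐*9 = 2/7 - 9/7 = -1)
s + B(-5)*8 = -1 + (-3/7 - ⅐*(-5))*8 = -1 + (-3/7 + 5/7)*8 = -1 + (2/7)*8 = -1 + 16/7 = 9/7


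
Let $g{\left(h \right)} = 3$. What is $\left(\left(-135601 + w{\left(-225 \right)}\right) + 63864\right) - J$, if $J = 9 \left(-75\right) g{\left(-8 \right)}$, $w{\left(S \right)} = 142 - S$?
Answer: $-69345$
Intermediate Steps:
$J = -2025$ ($J = 9 \left(-75\right) 3 = \left(-675\right) 3 = -2025$)
$\left(\left(-135601 + w{\left(-225 \right)}\right) + 63864\right) - J = \left(\left(-135601 + \left(142 - -225\right)\right) + 63864\right) - -2025 = \left(\left(-135601 + \left(142 + 225\right)\right) + 63864\right) + 2025 = \left(\left(-135601 + 367\right) + 63864\right) + 2025 = \left(-135234 + 63864\right) + 2025 = -71370 + 2025 = -69345$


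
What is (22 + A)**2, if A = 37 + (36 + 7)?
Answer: 10404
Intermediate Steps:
A = 80 (A = 37 + 43 = 80)
(22 + A)**2 = (22 + 80)**2 = 102**2 = 10404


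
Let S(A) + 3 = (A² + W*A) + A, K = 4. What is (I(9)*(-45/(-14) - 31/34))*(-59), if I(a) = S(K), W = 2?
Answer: -404150/119 ≈ -3396.2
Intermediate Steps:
S(A) = -3 + A² + 3*A (S(A) = -3 + ((A² + 2*A) + A) = -3 + (A² + 3*A) = -3 + A² + 3*A)
I(a) = 25 (I(a) = -3 + 4² + 3*4 = -3 + 16 + 12 = 25)
(I(9)*(-45/(-14) - 31/34))*(-59) = (25*(-45/(-14) - 31/34))*(-59) = (25*(-45*(-1/14) - 31*1/34))*(-59) = (25*(45/14 - 31/34))*(-59) = (25*(274/119))*(-59) = (6850/119)*(-59) = -404150/119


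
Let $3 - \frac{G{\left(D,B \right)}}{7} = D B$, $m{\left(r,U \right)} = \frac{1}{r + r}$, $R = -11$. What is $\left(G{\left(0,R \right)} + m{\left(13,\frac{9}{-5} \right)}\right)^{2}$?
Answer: $\frac{299209}{676} \approx 442.62$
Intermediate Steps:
$m{\left(r,U \right)} = \frac{1}{2 r}$
$G{\left(D,B \right)} = 21 - 7 B D$ ($G{\left(D,B \right)} = 21 - 7 D B = 21 - 7 B D$)
$\left(G{\left(0,R \right)} + m{\left(13,\frac{9}{-5} \right)}\right)^{2} = \left(\left(21 - \left(-77\right) 0\right) + \frac{1}{2 \cdot 13}\right)^{2} = \left(\left(21 + 0\right) + \frac{1}{2} \cdot \frac{1}{13}\right)^{2} = \left(21 + \frac{1}{26}\right)^{2} = \left(\frac{547}{26}\right)^{2} = \frac{299209}{676}$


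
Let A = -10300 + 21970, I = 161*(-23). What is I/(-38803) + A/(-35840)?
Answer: -32011549/139069952 ≈ -0.23018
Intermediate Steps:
I = -3703
A = 11670
I/(-38803) + A/(-35840) = -3703/(-38803) + 11670/(-35840) = -3703*(-1/38803) + 11670*(-1/35840) = 3703/38803 - 1167/3584 = -32011549/139069952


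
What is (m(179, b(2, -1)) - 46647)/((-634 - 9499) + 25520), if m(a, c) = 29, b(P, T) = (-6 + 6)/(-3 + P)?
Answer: -46618/15387 ≈ -3.0297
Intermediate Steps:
b(P, T) = 0 (b(P, T) = 0/(-3 + P) = 0)
(m(179, b(2, -1)) - 46647)/((-634 - 9499) + 25520) = (29 - 46647)/((-634 - 9499) + 25520) = -46618/(-10133 + 25520) = -46618/15387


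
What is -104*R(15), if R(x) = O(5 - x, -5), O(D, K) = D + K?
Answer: 1560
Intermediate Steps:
R(x) = -x (R(x) = (5 - x) - 5 = -x)
-104*R(15) = -(-104)*15 = -104*(-15) = 1560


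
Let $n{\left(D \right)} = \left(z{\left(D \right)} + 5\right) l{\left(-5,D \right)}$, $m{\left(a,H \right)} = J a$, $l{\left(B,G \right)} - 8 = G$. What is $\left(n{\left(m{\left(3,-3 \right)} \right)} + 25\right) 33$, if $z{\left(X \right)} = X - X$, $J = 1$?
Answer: $2640$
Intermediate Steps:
$l{\left(B,G \right)} = 8 + G$
$z{\left(X \right)} = 0$
$m{\left(a,H \right)} = a$ ($m{\left(a,H \right)} = 1 a = a$)
$n{\left(D \right)} = 40 + 5 D$ ($n{\left(D \right)} = \left(0 + 5\right) \left(8 + D\right) = 5 \left(8 + D\right) = 40 + 5 D$)
$\left(n{\left(m{\left(3,-3 \right)} \right)} + 25\right) 33 = \left(\left(40 + 5 \cdot 3\right) + 25\right) 33 = \left(\left(40 + 15\right) + 25\right) 33 = \left(55 + 25\right) 33 = 80 \cdot 33 = 2640$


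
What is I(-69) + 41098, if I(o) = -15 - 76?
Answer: 41007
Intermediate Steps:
I(o) = -91
I(-69) + 41098 = -91 + 41098 = 41007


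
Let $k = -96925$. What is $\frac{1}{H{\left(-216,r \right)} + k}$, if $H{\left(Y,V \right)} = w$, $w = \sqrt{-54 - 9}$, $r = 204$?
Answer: $- \frac{96925}{9394455688} - \frac{3 i \sqrt{7}}{9394455688} \approx -1.0317 \cdot 10^{-5} - 8.4489 \cdot 10^{-10} i$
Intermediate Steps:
$w = 3 i \sqrt{7}$ ($w = \sqrt{-63} = 3 i \sqrt{7} \approx 7.9373 i$)
$H{\left(Y,V \right)} = 3 i \sqrt{7}$
$\frac{1}{H{\left(-216,r \right)} + k} = \frac{1}{3 i \sqrt{7} - 96925} = \frac{1}{-96925 + 3 i \sqrt{7}}$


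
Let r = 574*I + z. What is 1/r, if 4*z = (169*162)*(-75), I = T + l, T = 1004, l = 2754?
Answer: 2/3287509 ≈ 6.0836e-7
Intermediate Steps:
I = 3758 (I = 1004 + 2754 = 3758)
z = -1026675/2 (z = ((169*162)*(-75))/4 = (27378*(-75))/4 = (1/4)*(-2053350) = -1026675/2 ≈ -5.1334e+5)
r = 3287509/2 (r = 574*3758 - 1026675/2 = 2157092 - 1026675/2 = 3287509/2 ≈ 1.6438e+6)
1/r = 1/(3287509/2) = 2/3287509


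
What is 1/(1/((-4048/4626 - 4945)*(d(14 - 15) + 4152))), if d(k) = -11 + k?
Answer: -5262312140/257 ≈ -2.0476e+7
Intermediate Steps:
1/(1/((-4048/4626 - 4945)*(d(14 - 15) + 4152))) = 1/(1/((-4048/4626 - 4945)*((-11 + (14 - 15)) + 4152))) = 1/(1/((-4048*1/4626 - 4945)*((-11 - 1) + 4152))) = 1/(1/((-2024/2313 - 4945)*(-12 + 4152))) = 1/(1/(-11439809/2313*4140)) = 1/(1/(-5262312140/257)) = 1/(-257/5262312140) = -5262312140/257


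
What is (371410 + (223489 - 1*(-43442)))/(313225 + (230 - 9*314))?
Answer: 58031/28239 ≈ 2.0550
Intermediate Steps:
(371410 + (223489 - 1*(-43442)))/(313225 + (230 - 9*314)) = (371410 + (223489 + 43442))/(313225 + (230 - 2826)) = (371410 + 266931)/(313225 - 2596) = 638341/310629 = 638341*(1/310629) = 58031/28239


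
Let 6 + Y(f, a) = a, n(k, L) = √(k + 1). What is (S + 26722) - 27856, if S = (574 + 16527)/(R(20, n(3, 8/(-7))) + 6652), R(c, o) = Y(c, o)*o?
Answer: -7517195/6644 ≈ -1131.4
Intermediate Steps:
n(k, L) = √(1 + k)
Y(f, a) = -6 + a
R(c, o) = o*(-6 + o) (R(c, o) = (-6 + o)*o = o*(-6 + o))
S = 17101/6644 (S = (574 + 16527)/(√(1 + 3)*(-6 + √(1 + 3)) + 6652) = 17101/(√4*(-6 + √4) + 6652) = 17101/(2*(-6 + 2) + 6652) = 17101/(2*(-4) + 6652) = 17101/(-8 + 6652) = 17101/6644 ≈ 2.5739)
(S + 26722) - 27856 = (17101/6644 + 26722) - 27856 = 177558069/6644 - 27856 = -7517195/6644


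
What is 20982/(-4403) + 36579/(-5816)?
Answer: -283088649/25607848 ≈ -11.055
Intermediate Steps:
20982/(-4403) + 36579/(-5816) = 20982*(-1/4403) + 36579*(-1/5816) = -20982/4403 - 36579/5816 = -283088649/25607848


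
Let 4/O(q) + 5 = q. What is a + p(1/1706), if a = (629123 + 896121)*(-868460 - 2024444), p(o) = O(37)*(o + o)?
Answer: -30110111613562623/6824 ≈ -4.4124e+12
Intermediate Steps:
O(q) = 4/(-5 + q)
p(o) = o/4 (p(o) = (4/(-5 + 37))*(o + o) = (4/32)*(2*o) = (4*(1/32))*(2*o) = (2*o)/8 = o/4)
a = -4412384468576 (a = 1525244*(-2892904) = -4412384468576)
a + p(1/1706) = -4412384468576 + (¼)/1706 = -4412384468576 + (¼)*(1/1706) = -4412384468576 + 1/6824 = -30110111613562623/6824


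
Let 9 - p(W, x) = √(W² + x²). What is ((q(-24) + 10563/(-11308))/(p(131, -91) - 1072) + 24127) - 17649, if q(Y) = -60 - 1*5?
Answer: 80910956299777/12489991316 - 745583*√25442/12489991316 ≈ 6478.1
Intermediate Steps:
q(Y) = -65 (q(Y) = -60 - 5 = -65)
p(W, x) = 9 - √(W² + x²)
((q(-24) + 10563/(-11308))/(p(131, -91) - 1072) + 24127) - 17649 = ((-65 + 10563/(-11308))/((9 - √(131² + (-91)²)) - 1072) + 24127) - 17649 = ((-65 + 10563*(-1/11308))/((9 - √(17161 + 8281)) - 1072) + 24127) - 17649 = ((-65 - 10563/11308)/((9 - √25442) - 1072) + 24127) - 17649 = (-745583/(11308*(-1063 - √25442)) + 24127) - 17649 = (24127 - 745583/(11308*(-1063 - √25442))) - 17649 = 6478 - 745583/(11308*(-1063 - √25442))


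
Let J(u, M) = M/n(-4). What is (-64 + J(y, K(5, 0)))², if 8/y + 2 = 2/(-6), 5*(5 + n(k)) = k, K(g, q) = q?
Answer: 4096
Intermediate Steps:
n(k) = -5 + k/5
y = -24/7 (y = 8/(-2 + 2/(-6)) = 8/(-2 + 2*(-⅙)) = 8/(-2 - ⅓) = 8/(-7/3) = 8*(-3/7) = -24/7 ≈ -3.4286)
J(u, M) = -5*M/29 (J(u, M) = M/(-5 + (⅕)*(-4)) = M/(-5 - ⅘) = M/(-29/5) = M*(-5/29) = -5*M/29)
(-64 + J(y, K(5, 0)))² = (-64 - 5/29*0)² = (-64 + 0)² = (-64)² = 4096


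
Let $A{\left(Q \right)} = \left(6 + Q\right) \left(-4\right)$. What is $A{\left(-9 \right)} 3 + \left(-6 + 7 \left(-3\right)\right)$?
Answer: $9$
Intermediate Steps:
$A{\left(Q \right)} = -24 - 4 Q$
$A{\left(-9 \right)} 3 + \left(-6 + 7 \left(-3\right)\right) = \left(-24 - -36\right) 3 + \left(-6 + 7 \left(-3\right)\right) = \left(-24 + 36\right) 3 - 27 = 12 \cdot 3 - 27 = 36 - 27 = 9$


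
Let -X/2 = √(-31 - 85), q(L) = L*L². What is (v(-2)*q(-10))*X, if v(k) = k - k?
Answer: 0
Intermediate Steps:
q(L) = L³
v(k) = 0
X = -4*I*√29 (X = -2*√(-31 - 85) = -4*I*√29 ≈ -21.541*I)
(v(-2)*q(-10))*X = (0*(-10)³)*(-4*I*√29) = (0*(-1000))*(-4*I*√29) = 0*(-4*I*√29) = 0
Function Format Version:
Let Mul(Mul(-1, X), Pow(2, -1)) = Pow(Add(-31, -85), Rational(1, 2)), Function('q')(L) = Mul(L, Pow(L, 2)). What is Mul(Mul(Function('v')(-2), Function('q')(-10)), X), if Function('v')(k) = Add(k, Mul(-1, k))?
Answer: 0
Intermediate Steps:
Function('q')(L) = Pow(L, 3)
Function('v')(k) = 0
X = Mul(-4, I, Pow(29, Rational(1, 2))) (X = Mul(-2, Pow(Add(-31, -85), Rational(1, 2))) = Mul(-2, Pow(-116, Rational(1, 2))) = Mul(-2, Mul(2, I, Pow(29, Rational(1, 2)))) = Mul(-4, I, Pow(29, Rational(1, 2))) ≈ Mul(-21.541, I))
Mul(Mul(Function('v')(-2), Function('q')(-10)), X) = Mul(Mul(0, Pow(-10, 3)), Mul(-4, I, Pow(29, Rational(1, 2)))) = Mul(Mul(0, -1000), Mul(-4, I, Pow(29, Rational(1, 2)))) = Mul(0, Mul(-4, I, Pow(29, Rational(1, 2)))) = 0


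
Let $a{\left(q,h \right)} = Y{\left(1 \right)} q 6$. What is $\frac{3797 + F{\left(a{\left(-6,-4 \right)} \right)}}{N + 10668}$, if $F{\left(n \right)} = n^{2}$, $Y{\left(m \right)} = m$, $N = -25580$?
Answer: $- \frac{5093}{14912} \approx -0.34154$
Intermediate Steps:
$a{\left(q,h \right)} = 6 q$ ($a{\left(q,h \right)} = 1 q 6 = q 6 = 6 q$)
$\frac{3797 + F{\left(a{\left(-6,-4 \right)} \right)}}{N + 10668} = \frac{3797 + \left(6 \left(-6\right)\right)^{2}}{-25580 + 10668} = \frac{3797 + \left(-36\right)^{2}}{-14912} = \left(3797 + 1296\right) \left(- \frac{1}{14912}\right) = 5093 \left(- \frac{1}{14912}\right) = - \frac{5093}{14912}$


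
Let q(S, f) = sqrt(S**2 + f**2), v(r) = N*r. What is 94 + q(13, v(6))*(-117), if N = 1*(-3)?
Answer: 94 - 117*sqrt(493) ≈ -2503.8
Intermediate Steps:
N = -3
v(r) = -3*r
94 + q(13, v(6))*(-117) = 94 + sqrt(13**2 + (-3*6)**2)*(-117) = 94 + sqrt(169 + (-18)**2)*(-117) = 94 + sqrt(169 + 324)*(-117) = 94 + sqrt(493)*(-117) = 94 - 117*sqrt(493)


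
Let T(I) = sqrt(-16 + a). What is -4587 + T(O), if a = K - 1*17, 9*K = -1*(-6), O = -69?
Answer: -4587 + I*sqrt(291)/3 ≈ -4587.0 + 5.6862*I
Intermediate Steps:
K = 2/3 (K = (-1*(-6))/9 = (1/9)*6 = 2/3 ≈ 0.66667)
a = -49/3 (a = 2/3 - 1*17 = 2/3 - 17 = -49/3 ≈ -16.333)
T(I) = I*sqrt(291)/3 (T(I) = sqrt(-16 - 49/3) = sqrt(-97/3) = I*sqrt(291)/3)
-4587 + T(O) = -4587 + I*sqrt(291)/3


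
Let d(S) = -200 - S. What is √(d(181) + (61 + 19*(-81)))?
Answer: 13*I*√11 ≈ 43.116*I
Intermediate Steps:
√(d(181) + (61 + 19*(-81))) = √((-200 - 1*181) + (61 + 19*(-81))) = √((-200 - 181) + (61 - 1539)) = √(-381 - 1478) = √(-1859) = 13*I*√11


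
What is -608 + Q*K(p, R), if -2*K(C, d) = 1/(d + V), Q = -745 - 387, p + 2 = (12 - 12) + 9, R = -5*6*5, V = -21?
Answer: -104534/171 ≈ -611.31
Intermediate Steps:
R = -150 (R = -30*5 = -150)
p = 7 (p = -2 + ((12 - 12) + 9) = -2 + (0 + 9) = -2 + 9 = 7)
Q = -1132
K(C, d) = -1/(2*(-21 + d)) (K(C, d) = -1/(2*(d - 21)) = -1/(2*(-21 + d)))
-608 + Q*K(p, R) = -608 - (-1132)/(-42 + 2*(-150)) = -608 - (-1132)/(-42 - 300) = -608 - (-1132)/(-342) = -608 - (-1132)*(-1)/342 = -608 - 1132*1/342 = -608 - 566/171 = -104534/171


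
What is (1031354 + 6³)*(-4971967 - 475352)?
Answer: -5619290860830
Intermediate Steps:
(1031354 + 6³)*(-4971967 - 475352) = (1031354 + 216)*(-5447319) = 1031570*(-5447319) = -5619290860830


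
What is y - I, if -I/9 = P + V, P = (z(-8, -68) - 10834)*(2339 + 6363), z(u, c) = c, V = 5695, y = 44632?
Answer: -853726949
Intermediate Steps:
P = -94869204 (P = (-68 - 10834)*(2339 + 6363) = -10902*8702 = -94869204)
I = 853771581 (I = -9*(-94869204 + 5695) = -9*(-94863509) = 853771581)
y - I = 44632 - 1*853771581 = 44632 - 853771581 = -853726949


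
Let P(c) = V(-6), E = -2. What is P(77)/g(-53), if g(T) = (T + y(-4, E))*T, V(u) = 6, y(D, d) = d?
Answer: 6/2915 ≈ 0.0020583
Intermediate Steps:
g(T) = T*(-2 + T) (g(T) = (T - 2)*T = (-2 + T)*T = T*(-2 + T))
P(c) = 6
P(77)/g(-53) = 6/((-53*(-2 - 53))) = 6/((-53*(-55))) = 6/2915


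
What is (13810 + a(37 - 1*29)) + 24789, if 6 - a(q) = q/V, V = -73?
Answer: 2818173/73 ≈ 38605.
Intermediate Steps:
a(q) = 6 + q/73 (a(q) = 6 - q/(-73) = 6 - q*(-1)/73 = 6 - (-1)*q/73 = 6 + q/73)
(13810 + a(37 - 1*29)) + 24789 = (13810 + (6 + (37 - 1*29)/73)) + 24789 = (13810 + (6 + (37 - 29)/73)) + 24789 = (13810 + (6 + (1/73)*8)) + 24789 = (13810 + (6 + 8/73)) + 24789 = (13810 + 446/73) + 24789 = 1008576/73 + 24789 = 2818173/73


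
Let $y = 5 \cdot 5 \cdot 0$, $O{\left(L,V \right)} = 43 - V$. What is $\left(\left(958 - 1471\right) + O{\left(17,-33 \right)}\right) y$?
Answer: $0$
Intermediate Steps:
$y = 0$ ($y = 25 \cdot 0 = 0$)
$\left(\left(958 - 1471\right) + O{\left(17,-33 \right)}\right) y = \left(\left(958 - 1471\right) + \left(43 - -33\right)\right) 0 = \left(-513 + \left(43 + 33\right)\right) 0 = \left(-513 + 76\right) 0 = \left(-437\right) 0 = 0$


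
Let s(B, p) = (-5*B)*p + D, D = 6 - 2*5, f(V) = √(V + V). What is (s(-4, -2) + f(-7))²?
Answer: (44 - I*√14)² ≈ 1922.0 - 329.27*I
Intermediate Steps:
f(V) = √2*√V (f(V) = √(2*V) = √2*√V)
D = -4 (D = 6 - 10 = -4)
s(B, p) = -4 - 5*B*p (s(B, p) = (-5*B)*p - 4 = -5*B*p - 4 = -4 - 5*B*p)
(s(-4, -2) + f(-7))² = ((-4 - 5*(-4)*(-2)) + √2*√(-7))² = ((-4 - 40) + √2*(I*√7))² = (-44 + I*√14)²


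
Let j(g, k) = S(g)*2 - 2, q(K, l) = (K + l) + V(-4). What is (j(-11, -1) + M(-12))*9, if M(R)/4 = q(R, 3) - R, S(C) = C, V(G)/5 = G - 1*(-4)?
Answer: -108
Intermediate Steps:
V(G) = 20 + 5*G (V(G) = 5*(G - 1*(-4)) = 5*(G + 4) = 5*(4 + G) = 20 + 5*G)
q(K, l) = K + l (q(K, l) = (K + l) + (20 + 5*(-4)) = (K + l) + (20 - 20) = (K + l) + 0 = K + l)
M(R) = 12 (M(R) = 4*((R + 3) - R) = 4*((3 + R) - R) = 4*3 = 12)
j(g, k) = -2 + 2*g (j(g, k) = g*2 - 2 = 2*g - 2 = -2 + 2*g)
(j(-11, -1) + M(-12))*9 = ((-2 + 2*(-11)) + 12)*9 = ((-2 - 22) + 12)*9 = (-24 + 12)*9 = -12*9 = -108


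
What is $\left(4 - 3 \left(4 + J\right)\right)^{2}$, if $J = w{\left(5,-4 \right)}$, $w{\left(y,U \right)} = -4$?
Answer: $16$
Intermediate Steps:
$J = -4$
$\left(4 - 3 \left(4 + J\right)\right)^{2} = \left(4 - 3 \left(4 - 4\right)\right)^{2} = \left(4 - 0\right)^{2} = \left(4 + 0\right)^{2} = 4^{2} = 16$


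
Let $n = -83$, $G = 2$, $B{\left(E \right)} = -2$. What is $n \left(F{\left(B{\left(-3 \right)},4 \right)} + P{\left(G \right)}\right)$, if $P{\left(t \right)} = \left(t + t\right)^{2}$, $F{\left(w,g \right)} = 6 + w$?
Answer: $-1660$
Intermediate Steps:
$P{\left(t \right)} = 4 t^{2}$ ($P{\left(t \right)} = \left(2 t\right)^{2} = 4 t^{2}$)
$n \left(F{\left(B{\left(-3 \right)},4 \right)} + P{\left(G \right)}\right) = - 83 \left(\left(6 - 2\right) + 4 \cdot 2^{2}\right) = - 83 \left(4 + 4 \cdot 4\right) = - 83 \left(4 + 16\right) = \left(-83\right) 20 = -1660$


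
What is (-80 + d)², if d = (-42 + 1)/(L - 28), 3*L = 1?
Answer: 42471289/6889 ≈ 6165.1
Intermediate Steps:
L = ⅓ (L = (⅓)*1 = ⅓ ≈ 0.33333)
d = 123/83 (d = (-42 + 1)/(⅓ - 28) = -41/(-83/3) = -41*(-3/83) = 123/83 ≈ 1.4819)
(-80 + d)² = (-80 + 123/83)² = (-6517/83)² = 42471289/6889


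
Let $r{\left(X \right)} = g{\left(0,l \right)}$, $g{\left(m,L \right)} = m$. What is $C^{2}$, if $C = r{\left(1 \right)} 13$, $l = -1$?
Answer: $0$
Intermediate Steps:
$r{\left(X \right)} = 0$
$C = 0$ ($C = 0 \cdot 13 = 0$)
$C^{2} = 0^{2} = 0$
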